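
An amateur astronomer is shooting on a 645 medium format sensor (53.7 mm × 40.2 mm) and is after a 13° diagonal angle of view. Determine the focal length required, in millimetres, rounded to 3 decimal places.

294.377 mm

Sensor diagonal = √(53.7² + 40.2²) = √4499.7300 ≈ 67.0800 mm.
From α = 2·arctan(d/2f) we get f = d / (2·tan(α/2)).
With d = 67.0800 mm and α/2 = 6.5°, tan(α/2) ≈ 0.11394, so f ≈ 67.0800 / 0.22787 ≈ 294.3769 mm.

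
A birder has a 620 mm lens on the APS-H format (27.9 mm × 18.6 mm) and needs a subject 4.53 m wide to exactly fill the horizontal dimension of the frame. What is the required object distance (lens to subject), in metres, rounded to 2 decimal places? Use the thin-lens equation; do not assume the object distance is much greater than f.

101.29 m

W: 4.53 m = 4530 mm.
Magnification m = w/W = dᵢ/dₒ; combined with 1/f = 1/dₒ + 1/dᵢ this gives dₒ = f·(1 + W/w).
dₒ = 620 mm × (1 + 4530/27.9) = 620 × 163.3656 ≈ 101286.667 mm = 101.287 m.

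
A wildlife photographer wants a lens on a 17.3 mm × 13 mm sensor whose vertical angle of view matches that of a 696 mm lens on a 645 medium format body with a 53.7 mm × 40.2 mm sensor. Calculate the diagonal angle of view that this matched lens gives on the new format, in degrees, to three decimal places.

Equal vertical AOV ⇒ f₂ = f₁ · 13/40.2 = 696 × 0.32338 ≈ 225.0746 mm.
Sensor diagonal = √(17.3² + 13²) = √468.2900 ≈ 21.6400 mm.
Diagonal AOV on the new format = 2·arctan(21.6400 / (2 × 225.0746)) = 2·arctan(0.04807) ≈ 5.5045°.

5.505°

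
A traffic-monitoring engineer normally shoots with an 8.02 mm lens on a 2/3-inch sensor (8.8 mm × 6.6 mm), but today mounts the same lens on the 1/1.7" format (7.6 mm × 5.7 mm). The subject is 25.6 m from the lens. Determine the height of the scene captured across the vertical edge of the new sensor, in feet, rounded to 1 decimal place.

59.7 ft

The focal length stays 8.02 mm; the relevant sensor dimension is now h = 5.7 mm. Object distance dₒ = 25.6 m = 25600 mm.
Thin-lens field height W = h·(dₒ − f)/f = 5.7 × (25600 − 8.02)/8.02 ≈ 18188.814 mm = 18188.814/304.8 ft = 59.6746 ft.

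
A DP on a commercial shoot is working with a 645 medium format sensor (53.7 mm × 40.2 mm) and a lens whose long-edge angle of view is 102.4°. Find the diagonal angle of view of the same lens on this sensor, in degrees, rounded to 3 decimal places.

From the long-edge AOV: f = 53.7 / (2·tan(51.2°)) = 53.7 / 2.48750 ≈ 21.5880 mm.
Sensor diagonal = √(53.7² + 40.2²) = √4499.7300 ≈ 67.0800 mm.
Diagonal AOV = 2·arctan(67.0800 / (2 × 21.5880)) = 2·arctan(1.55364) ≈ 114.4655°.

114.465°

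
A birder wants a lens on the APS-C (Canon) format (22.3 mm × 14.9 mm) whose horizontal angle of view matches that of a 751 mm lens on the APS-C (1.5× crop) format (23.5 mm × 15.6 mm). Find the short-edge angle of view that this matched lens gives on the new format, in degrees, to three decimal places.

1.198°

Equal horizontal AOV ⇒ f₂ = f₁ · 22.3/23.5 = 751 × 0.94894 ≈ 712.6511 mm.
Short-edge AOV on the new format = 2·arctan(14.9 / (2 × 712.6511)) = 2·arctan(0.01045) ≈ 1.1979°.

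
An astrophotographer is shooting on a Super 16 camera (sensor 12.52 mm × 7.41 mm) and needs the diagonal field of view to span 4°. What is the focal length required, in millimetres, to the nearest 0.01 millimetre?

208.31 mm

Sensor diagonal = √(12.52² + 7.41²) = √211.6585 ≈ 14.5485 mm.
From α = 2·arctan(d/2f) we get f = d / (2·tan(α/2)).
With d = 14.5485 mm and α/2 = 2°, tan(α/2) ≈ 0.03492, so f ≈ 14.5485 / 0.06984 ≈ 208.3071 mm.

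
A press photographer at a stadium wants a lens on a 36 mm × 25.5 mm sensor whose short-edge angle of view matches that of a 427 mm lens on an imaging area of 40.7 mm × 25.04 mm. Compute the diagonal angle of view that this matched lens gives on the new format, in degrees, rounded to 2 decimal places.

5.81°

Equal short-edge AOV ⇒ f₂ = f₁ · 25.5/25.04 = 427 × 1.01837 ≈ 434.8442 mm.
Sensor diagonal = √(36² + 25.5²) = √1946.2500 ≈ 44.1163 mm.
Diagonal AOV on the new format = 2·arctan(44.1163 / (2 × 434.8442)) = 2·arctan(0.05073) ≈ 5.8079°.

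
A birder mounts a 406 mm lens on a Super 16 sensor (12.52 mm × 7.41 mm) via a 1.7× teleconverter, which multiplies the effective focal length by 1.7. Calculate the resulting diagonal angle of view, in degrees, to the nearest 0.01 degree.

Effective focal length f = 406 × 1.7 = 690.2 mm.
Sensor diagonal = √(12.52² + 7.41²) = √211.6585 ≈ 14.5485 mm.
α = 2·arctan(14.548 / (2 × 690.2)) = 2·arctan(0.01054) ≈ 1.2077°.

1.21°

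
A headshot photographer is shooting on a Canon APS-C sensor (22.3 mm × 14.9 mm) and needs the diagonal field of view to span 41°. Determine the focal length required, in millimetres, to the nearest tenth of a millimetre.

35.9 mm

Sensor diagonal = √(22.3² + 14.9²) = √719.3000 ≈ 26.8198 mm.
From α = 2·arctan(d/2f) we get f = d / (2·tan(α/2)).
With d = 26.8198 mm and α/2 = 20.5°, tan(α/2) ≈ 0.37388, so f ≈ 26.8198 / 0.74777 ≈ 35.8664 mm.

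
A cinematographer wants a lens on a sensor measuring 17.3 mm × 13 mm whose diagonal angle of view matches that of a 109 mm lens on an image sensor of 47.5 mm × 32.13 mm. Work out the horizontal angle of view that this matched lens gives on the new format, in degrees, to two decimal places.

23.75°

Sensor diagonal = √(47.5² + 32.13²) = √3288.5869 ≈ 57.3462 mm.
Sensor diagonal = √(17.3² + 13²) = √468.2900 ≈ 21.6400 mm.
Equal diagonal AOV ⇒ f₂ = f₁ · 21.6400/57.3462 = 109 × 0.37736 ≈ 41.1319 mm.
Horizontal AOV on the new format = 2·arctan(17.3 / (2 × 41.1319)) = 2·arctan(0.21030) ≈ 23.7524°.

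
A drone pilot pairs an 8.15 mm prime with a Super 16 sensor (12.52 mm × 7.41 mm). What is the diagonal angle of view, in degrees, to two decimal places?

Sensor diagonal = √(12.52² + 7.41²) = √211.6585 ≈ 14.5485 mm.
Angle of view α = 2·arctan(d/2f) with d = 14.5485 mm and f = 8.15 mm.
d/2f = 0.89255; arctan(0.89255) ≈ 41.7504°, so α ≈ 83.5007°.

83.50°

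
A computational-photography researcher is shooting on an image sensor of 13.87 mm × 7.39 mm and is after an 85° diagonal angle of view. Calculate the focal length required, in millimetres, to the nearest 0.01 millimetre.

Sensor diagonal = √(13.87² + 7.39²) = √246.9890 ≈ 15.7159 mm.
From α = 2·arctan(d/2f) we get f = d / (2·tan(α/2)).
With d = 15.7159 mm and α/2 = 42.5°, tan(α/2) ≈ 0.91633, so f ≈ 15.7159 / 1.83266 ≈ 8.5754 mm.

8.58 mm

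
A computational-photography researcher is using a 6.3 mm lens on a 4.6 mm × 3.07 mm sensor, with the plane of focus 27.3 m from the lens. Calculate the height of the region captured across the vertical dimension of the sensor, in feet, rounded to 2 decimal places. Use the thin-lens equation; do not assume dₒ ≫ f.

43.64 ft

dₒ: 27.3 m = 27300 mm.
Similar triangles through the lens centre give W/dₒ = h/dᵢ; with 1/f = 1/dₒ + 1/dᵢ this gives W = h·(dₒ − f)/f.
W = 3.07 mm × (27300 − 6.3) / 6.3 = 3.07 × 4332.3333 ≈ 13300.263 mm = 13300.263/304.8 ft = 43.636 ft.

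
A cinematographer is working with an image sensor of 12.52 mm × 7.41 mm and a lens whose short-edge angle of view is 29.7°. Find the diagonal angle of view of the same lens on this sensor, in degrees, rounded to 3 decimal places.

From the short-edge AOV: f = 7.41 / (2·tan(14.85°)) = 7.41 / 0.53029 ≈ 13.9735 mm.
Sensor diagonal = √(12.52² + 7.41²) = √211.6585 ≈ 14.5485 mm.
Diagonal AOV = 2·arctan(14.5485 / (2 × 13.9735)) = 2·arctan(0.52058) ≈ 55.0007°.

55.001°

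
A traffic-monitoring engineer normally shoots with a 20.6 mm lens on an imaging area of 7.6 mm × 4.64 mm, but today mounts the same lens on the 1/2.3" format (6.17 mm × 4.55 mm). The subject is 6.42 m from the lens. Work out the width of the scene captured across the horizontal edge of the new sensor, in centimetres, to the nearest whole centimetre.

192 cm

The focal length stays 20.6 mm; the relevant sensor dimension is now w = 6.17 mm. Object distance dₒ = 6.42 m = 6420 mm.
Thin-lens field width W = w·(dₒ − f)/f = 6.17 × (6420 − 20.6)/20.6 ≈ 1916.713 mm = 191.671 cm.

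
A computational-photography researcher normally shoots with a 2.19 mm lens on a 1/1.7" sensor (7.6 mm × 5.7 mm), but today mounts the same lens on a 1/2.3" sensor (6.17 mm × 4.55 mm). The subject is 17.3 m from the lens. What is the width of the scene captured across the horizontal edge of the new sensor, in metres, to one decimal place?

48.7 m

The focal length stays 2.19 mm; the relevant sensor dimension is now w = 6.17 mm. Object distance dₒ = 17.3 m = 17300 mm.
Thin-lens field width W = w·(dₒ − f)/f = 6.17 × (17300 − 2.19)/2.19 ≈ 48734.013 mm = 48.734 m.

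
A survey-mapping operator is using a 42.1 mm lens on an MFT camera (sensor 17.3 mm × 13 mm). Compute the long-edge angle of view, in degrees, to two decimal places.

23.22°

Angle of view α = 2·arctan(w/2f) with w = 17.3 mm and f = 42.1 mm.
w/2f = 0.20546; arctan(0.20546) ≈ 11.6106°, so α ≈ 23.2212°.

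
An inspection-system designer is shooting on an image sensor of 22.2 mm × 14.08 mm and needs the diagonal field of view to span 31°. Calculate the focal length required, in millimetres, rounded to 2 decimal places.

Sensor diagonal = √(22.2² + 14.08²) = √691.0864 ≈ 26.2885 mm.
From α = 2·arctan(d/2f) we get f = d / (2·tan(α/2)).
With d = 26.2885 mm and α/2 = 15.5°, tan(α/2) ≈ 0.27732, so f ≈ 26.2885 / 0.55465 ≈ 47.3967 mm.

47.40 mm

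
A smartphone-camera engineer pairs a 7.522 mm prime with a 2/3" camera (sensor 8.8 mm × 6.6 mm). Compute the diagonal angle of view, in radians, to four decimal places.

1.2627 rad

Sensor diagonal = √(8.8² + 6.6²) = √121.0000 ≈ 11.0000 mm.
Angle of view α = 2·arctan(d/2f) with d = 11.0000 mm and f = 7.522 mm.
d/2f = 0.73119; arctan(0.73119) ≈ 0.6314 rad, so α ≈ 1.2627 rad.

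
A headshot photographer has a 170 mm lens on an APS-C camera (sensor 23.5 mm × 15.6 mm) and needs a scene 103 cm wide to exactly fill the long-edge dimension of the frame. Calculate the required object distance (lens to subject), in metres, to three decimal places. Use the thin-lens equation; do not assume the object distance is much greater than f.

W: 103 cm = 1030 mm.
Magnification m = w/W = dᵢ/dₒ; combined with 1/f = 1/dₒ + 1/dᵢ this gives dₒ = f·(1 + W/w).
dₒ = 170 mm × (1 + 1030/23.5) = 170 × 44.8298 ≈ 7621.064 mm = 7.62106 m.

7.621 m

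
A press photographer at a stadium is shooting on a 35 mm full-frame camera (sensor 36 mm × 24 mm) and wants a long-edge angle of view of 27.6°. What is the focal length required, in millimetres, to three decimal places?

From α = 2·arctan(w/2f) we get f = w / (2·tan(α/2)).
With w = 36 mm and α/2 = 13.8°, tan(α/2) ≈ 0.24562, so f ≈ 36 / 0.49125 ≈ 73.2829 mm.

73.283 mm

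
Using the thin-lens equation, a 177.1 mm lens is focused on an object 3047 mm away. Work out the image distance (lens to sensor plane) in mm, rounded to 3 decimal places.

1/dᵢ = 1/f − 1/dₒ = 1/177.1 − 1/3047 = 0.0053183 mm⁻¹.
dᵢ = 1/0.0053183 ≈ 188.0287 mm.

188.029 mm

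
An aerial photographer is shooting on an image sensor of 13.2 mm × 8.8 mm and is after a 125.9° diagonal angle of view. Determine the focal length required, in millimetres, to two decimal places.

4.05 mm

Sensor diagonal = √(13.2² + 8.8²) = √251.6800 ≈ 15.8644 mm.
From α = 2·arctan(d/2f) we get f = d / (2·tan(α/2)).
With d = 15.8644 mm and α/2 = 62.95°, tan(α/2) ≈ 1.95838, so f ≈ 15.8644 / 3.91677 ≈ 4.0504 mm.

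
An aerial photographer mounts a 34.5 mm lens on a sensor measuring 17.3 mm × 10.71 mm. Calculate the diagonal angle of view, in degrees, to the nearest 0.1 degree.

32.9°

Sensor diagonal = √(17.3² + 10.71²) = √413.9941 ≈ 20.3468 mm.
Angle of view α = 2·arctan(d/2f) with d = 20.3468 mm and f = 34.5 mm.
d/2f = 0.29488; arctan(0.29488) ≈ 16.4298°, so α ≈ 32.8597°.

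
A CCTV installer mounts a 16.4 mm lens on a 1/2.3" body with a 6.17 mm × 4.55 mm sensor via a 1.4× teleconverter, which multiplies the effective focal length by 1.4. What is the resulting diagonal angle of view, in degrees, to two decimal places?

Effective focal length f = 16.4 × 1.4 = 22.96 mm.
Sensor diagonal = √(6.17² + 4.55²) = √58.7714 ≈ 7.6663 mm.
α = 2·arctan(7.666 / (2 × 22.96)) = 2·arctan(0.16695) ≈ 18.9560°.

18.96°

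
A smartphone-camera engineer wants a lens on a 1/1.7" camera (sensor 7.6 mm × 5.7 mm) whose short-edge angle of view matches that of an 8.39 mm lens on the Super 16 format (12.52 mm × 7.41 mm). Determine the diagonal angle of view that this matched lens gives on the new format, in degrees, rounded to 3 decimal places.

72.706°

Equal short-edge AOV ⇒ f₂ = f₁ · 5.7/7.41 = 8.39 × 0.76923 ≈ 6.4538 mm.
Sensor diagonal = √(7.6² + 5.7²) = √90.2500 ≈ 9.5000 mm.
Diagonal AOV on the new format = 2·arctan(9.5000 / (2 × 6.4538)) = 2·arctan(0.73600) ≈ 72.7058°.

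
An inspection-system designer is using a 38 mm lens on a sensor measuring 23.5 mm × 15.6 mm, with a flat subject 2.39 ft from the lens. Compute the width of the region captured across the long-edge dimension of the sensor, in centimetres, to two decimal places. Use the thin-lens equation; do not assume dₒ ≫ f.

42.70 cm

dₒ: 2.39 ft × 304.8 mm/ft = 728.47 mm.
Similar triangles through the lens centre give W/dₒ = w/dᵢ; with 1/f = 1/dₒ + 1/dᵢ this gives W = w·(dₒ − f)/f.
W = 23.5 mm × (728.472 − 38) / 38 = 23.5 × 18.1703 ≈ 427.002 mm = 42.7002 cm.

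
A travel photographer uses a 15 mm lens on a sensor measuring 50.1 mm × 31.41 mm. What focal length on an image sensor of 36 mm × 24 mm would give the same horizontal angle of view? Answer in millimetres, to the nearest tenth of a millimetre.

10.8 mm

Equal angle of view means equal width/f ratio, so f₂ = f₁ · (width₂/width₁) = 15 × 36/50.1.
f₂ = 15 × 0.71856 ≈ 10.778 mm.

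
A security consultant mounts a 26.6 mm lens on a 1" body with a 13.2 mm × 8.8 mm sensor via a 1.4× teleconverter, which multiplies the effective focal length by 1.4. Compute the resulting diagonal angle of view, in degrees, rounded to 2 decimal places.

Effective focal length f = 26.6 × 1.4 = 37.24 mm.
Sensor diagonal = √(13.2² + 8.8²) = √251.6800 ≈ 15.8644 mm.
α = 2·arctan(15.864 / (2 × 37.24)) = 2·arctan(0.21300) ≈ 24.0489°.

24.05°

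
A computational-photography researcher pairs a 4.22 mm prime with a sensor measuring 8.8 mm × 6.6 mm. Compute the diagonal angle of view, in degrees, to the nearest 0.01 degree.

105.00°

Sensor diagonal = √(8.8² + 6.6²) = √121.0000 ≈ 11.0000 mm.
Angle of view α = 2·arctan(d/2f) with d = 11.0000 mm and f = 4.22 mm.
d/2f = 1.30332; arctan(1.30332) ≈ 52.5020°, so α ≈ 105.0039°.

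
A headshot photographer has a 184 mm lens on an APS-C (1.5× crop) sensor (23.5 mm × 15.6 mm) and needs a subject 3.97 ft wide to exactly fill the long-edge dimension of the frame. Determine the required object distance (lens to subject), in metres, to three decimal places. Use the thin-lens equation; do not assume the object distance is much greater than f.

W: 3.97 ft × 304.8 mm/ft = 1210.06 mm.
Magnification m = w/W = dᵢ/dₒ; combined with 1/f = 1/dₒ + 1/dᵢ this gives dₒ = f·(1 + W/w).
dₒ = 184 mm × (1 + 1210.06/23.5) = 184 × 52.4917 ≈ 9658.481 mm = 9.65848 m.

9.658 m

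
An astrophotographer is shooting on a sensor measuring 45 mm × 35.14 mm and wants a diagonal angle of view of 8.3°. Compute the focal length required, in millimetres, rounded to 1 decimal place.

Sensor diagonal = √(45² + 35.14²) = √3259.8196 ≈ 57.0948 mm.
From α = 2·arctan(d/2f) we get f = d / (2·tan(α/2)).
With d = 57.0948 mm and α/2 = 4.15°, tan(α/2) ≈ 0.07256, so f ≈ 57.0948 / 0.14512 ≈ 393.4422 mm.

393.4 mm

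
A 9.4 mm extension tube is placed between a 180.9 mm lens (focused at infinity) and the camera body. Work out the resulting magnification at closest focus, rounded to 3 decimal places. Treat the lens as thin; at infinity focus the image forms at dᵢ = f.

The tube moves the image plane from f to f + e, so dᵢ = 180.9 + 9.4 = 190.3 mm. Focus is achieved when 1/f = 1/dₒ + 1/dᵢ, giving dₒ = 1/(1/f − 1/(f+e)).
Magnification m = dᵢ/dₒ = (f+e)·(1/f − 1/(f+e)) = e/f = 9.4/180.9 ≈ 0.0520.

0.052×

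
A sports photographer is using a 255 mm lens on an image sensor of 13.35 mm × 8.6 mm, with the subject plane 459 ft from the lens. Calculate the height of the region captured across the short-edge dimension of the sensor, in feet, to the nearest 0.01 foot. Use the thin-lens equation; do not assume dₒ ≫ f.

dₒ: 459 ft × 304.8 mm/ft = 139903.20 mm.
Similar triangles through the lens centre give W/dₒ = h/dᵢ; with 1/f = 1/dₒ + 1/dᵢ this gives W = h·(dₒ − f)/f.
W = 8.6 mm × (139903 − 255) / 255 = 8.6 × 547.6400 ≈ 4709.704 mm = 4709.704/304.8 ft = 15.4518 ft.

15.45 ft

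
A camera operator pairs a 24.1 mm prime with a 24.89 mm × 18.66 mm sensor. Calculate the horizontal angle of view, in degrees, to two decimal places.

54.62°

Angle of view α = 2·arctan(w/2f) with w = 24.89 mm and f = 24.1 mm.
w/2f = 0.51639; arctan(0.51639) ≈ 27.3114°, so α ≈ 54.6228°.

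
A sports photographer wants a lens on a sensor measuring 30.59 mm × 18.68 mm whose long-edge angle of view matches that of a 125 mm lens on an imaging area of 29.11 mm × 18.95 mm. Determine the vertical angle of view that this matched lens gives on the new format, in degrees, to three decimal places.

Equal long-edge AOV ⇒ f₂ = f₁ · 30.59/29.11 = 125 × 1.05084 ≈ 131.3552 mm.
Vertical AOV on the new format = 2·arctan(18.68 / (2 × 131.3552)) = 2·arctan(0.07110) ≈ 8.1343°.

8.134°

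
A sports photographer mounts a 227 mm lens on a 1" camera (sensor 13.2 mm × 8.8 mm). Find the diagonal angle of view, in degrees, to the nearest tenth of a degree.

4.0°

Sensor diagonal = √(13.2² + 8.8²) = √251.6800 ≈ 15.8644 mm.
Angle of view α = 2·arctan(d/2f) with d = 15.8644 mm and f = 227 mm.
d/2f = 0.03494; arctan(0.03494) ≈ 2.0013°, so α ≈ 4.0026°.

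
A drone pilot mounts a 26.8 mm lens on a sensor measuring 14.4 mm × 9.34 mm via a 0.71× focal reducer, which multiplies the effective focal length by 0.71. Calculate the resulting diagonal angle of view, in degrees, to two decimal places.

48.55°

Effective focal length f = 26.8 × 0.71 = 19.028 mm.
Sensor diagonal = √(14.4² + 9.34²) = √294.5956 ≈ 17.1638 mm.
α = 2·arctan(17.164 / (2 × 19.028)) = 2·arctan(0.45101) ≈ 48.5521°.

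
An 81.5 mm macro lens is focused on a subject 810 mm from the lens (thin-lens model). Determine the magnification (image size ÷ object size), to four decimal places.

0.1119×

Thin lens: 1/f = 1/dₒ + 1/dᵢ → 1/dᵢ = 1/81.5 − 1/810 = 0.0110354 mm⁻¹, so dᵢ ≈ 90.6177 mm.
Magnification m = dᵢ/dₒ = 90.6177/810 ≈ 0.11187.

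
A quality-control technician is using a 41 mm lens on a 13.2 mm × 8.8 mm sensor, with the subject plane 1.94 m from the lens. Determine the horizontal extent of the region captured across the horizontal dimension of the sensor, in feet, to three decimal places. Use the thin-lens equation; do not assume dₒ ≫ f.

dₒ: 1.94 m = 1940 mm.
Similar triangles through the lens centre give W/dₒ = w/dᵢ; with 1/f = 1/dₒ + 1/dᵢ this gives W = w·(dₒ − f)/f.
W = 13.2 mm × (1940 − 41) / 41 = 13.2 × 46.3171 ≈ 611.385 mm = 611.385/304.8 ft = 2.00586 ft.

2.006 ft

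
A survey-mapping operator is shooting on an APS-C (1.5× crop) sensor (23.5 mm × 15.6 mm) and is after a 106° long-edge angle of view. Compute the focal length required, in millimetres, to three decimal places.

From α = 2·arctan(w/2f) we get f = w / (2·tan(α/2)).
With w = 23.5 mm and α/2 = 53°, tan(α/2) ≈ 1.32704, so f ≈ 23.5 / 2.65409 ≈ 8.8543 mm.

8.854 mm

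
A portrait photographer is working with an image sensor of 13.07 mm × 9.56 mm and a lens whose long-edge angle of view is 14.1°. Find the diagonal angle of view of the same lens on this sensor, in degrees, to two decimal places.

From the long-edge AOV: f = 13.07 / (2·tan(7.05°)) = 13.07 / 0.24734 ≈ 52.8420 mm.
Sensor diagonal = √(13.07² + 9.56²) = √262.2185 ≈ 16.1932 mm.
Diagonal AOV = 2·arctan(16.1932 / (2 × 52.8420)) = 2·arctan(0.15322) ≈ 17.4225°.

17.42°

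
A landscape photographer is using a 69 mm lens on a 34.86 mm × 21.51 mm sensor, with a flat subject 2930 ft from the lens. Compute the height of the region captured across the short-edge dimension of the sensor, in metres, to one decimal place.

278.4 m

dₒ: 2930 ft × 304.8 mm/ft = 893063.97 mm.
Similar triangles through the lens centre give W/dₒ = h/dᵢ; with 1/f = 1/dₒ + 1/dᵢ this gives W = h·(dₒ − f)/f.
W = 21.51 mm × (893064 − 69) / 69 = 21.51 × 12941.9561 ≈ 278381.476 mm = 278.381 m.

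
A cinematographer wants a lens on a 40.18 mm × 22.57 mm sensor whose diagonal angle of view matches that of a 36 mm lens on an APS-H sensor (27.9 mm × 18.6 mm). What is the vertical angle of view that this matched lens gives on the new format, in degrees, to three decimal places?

25.697°

Sensor diagonal = √(27.9² + 18.6²) = √1124.3700 ≈ 33.5316 mm.
Sensor diagonal = √(40.18² + 22.57²) = √2123.8373 ≈ 46.0851 mm.
Equal diagonal AOV ⇒ f₂ = f₁ · 46.0851/33.5316 = 36 × 1.37438 ≈ 49.4776 mm.
Vertical AOV on the new format = 2·arctan(22.57 / (2 × 49.4776)) = 2·arctan(0.22808) ≈ 25.6968°.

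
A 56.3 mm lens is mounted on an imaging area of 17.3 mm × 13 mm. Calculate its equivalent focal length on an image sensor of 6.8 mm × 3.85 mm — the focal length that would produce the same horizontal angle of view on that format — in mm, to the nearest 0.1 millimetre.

Equal angle of view means equal width/f ratio, so f₂ = f₁ · (width₂/width₁) = 56.3 × 6.8/17.3.
f₂ = 56.3 × 0.39306 ≈ 22.129 mm.

22.1 mm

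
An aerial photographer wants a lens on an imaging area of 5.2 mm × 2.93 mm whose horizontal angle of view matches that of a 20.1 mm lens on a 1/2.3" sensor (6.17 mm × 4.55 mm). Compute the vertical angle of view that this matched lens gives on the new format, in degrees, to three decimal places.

Equal horizontal AOV ⇒ f₂ = f₁ · 5.2/6.17 = 20.1 × 0.84279 ≈ 16.9400 mm.
Vertical AOV on the new format = 2·arctan(2.93 / (2 × 16.9400)) = 2·arctan(0.08648) ≈ 9.8855°.

9.885°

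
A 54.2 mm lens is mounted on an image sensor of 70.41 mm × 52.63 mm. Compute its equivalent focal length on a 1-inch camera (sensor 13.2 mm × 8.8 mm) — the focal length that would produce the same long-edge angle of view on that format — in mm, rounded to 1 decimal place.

10.2 mm

Equal angle of view means equal width/f ratio, so f₂ = f₁ · (width₂/width₁) = 54.2 × 13.2/70.41.
f₂ = 54.2 × 0.18747 ≈ 10.161 mm.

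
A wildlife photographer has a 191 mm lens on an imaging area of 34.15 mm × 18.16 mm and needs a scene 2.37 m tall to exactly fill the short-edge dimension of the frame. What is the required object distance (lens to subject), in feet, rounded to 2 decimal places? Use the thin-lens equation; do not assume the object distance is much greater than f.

82.41 ft

W: 2.37 m = 2370 mm.
Magnification m = h/W = dᵢ/dₒ; combined with 1/f = 1/dₒ + 1/dᵢ this gives dₒ = f·(1 + W/h).
dₒ = 191 mm × (1 + 2370/18.16) = 191 × 131.5066 ≈ 25117.762 mm = 25117.762/304.8 ft = 82.4074 ft.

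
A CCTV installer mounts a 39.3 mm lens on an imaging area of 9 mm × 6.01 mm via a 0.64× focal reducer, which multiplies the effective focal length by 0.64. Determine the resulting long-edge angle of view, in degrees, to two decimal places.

20.29°

Effective focal length f = 39.3 × 0.64 = 25.152 mm.
α = 2·arctan(9 / (2 × 25.152)) = 2·arctan(0.17891) ≈ 20.2872°.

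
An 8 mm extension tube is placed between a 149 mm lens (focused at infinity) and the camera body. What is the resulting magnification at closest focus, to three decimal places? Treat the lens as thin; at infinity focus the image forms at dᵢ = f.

The tube moves the image plane from f to f + e, so dᵢ = 149 + 8 = 157 mm. Focus is achieved when 1/f = 1/dₒ + 1/dᵢ, giving dₒ = 1/(1/f − 1/(f+e)).
Magnification m = dᵢ/dₒ = (f+e)·(1/f − 1/(f+e)) = e/f = 8/149 ≈ 0.0537.

0.054×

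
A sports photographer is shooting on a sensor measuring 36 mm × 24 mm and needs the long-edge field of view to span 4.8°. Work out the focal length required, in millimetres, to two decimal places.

From α = 2·arctan(w/2f) we get f = w / (2·tan(α/2)).
With w = 36 mm and α/2 = 2.4°, tan(α/2) ≈ 0.04191, so f ≈ 36 / 0.08382 ≈ 429.4670 mm.

429.47 mm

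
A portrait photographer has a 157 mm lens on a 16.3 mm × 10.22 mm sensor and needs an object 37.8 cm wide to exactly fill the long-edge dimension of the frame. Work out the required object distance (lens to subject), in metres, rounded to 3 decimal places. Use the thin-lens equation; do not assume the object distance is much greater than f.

W: 37.8 cm = 378 mm.
Magnification m = w/W = dᵢ/dₒ; combined with 1/f = 1/dₒ + 1/dᵢ this gives dₒ = f·(1 + W/w).
dₒ = 157 mm × (1 + 378/16.3) = 157 × 24.1902 ≈ 3797.859 mm = 3.79786 m.

3.798 m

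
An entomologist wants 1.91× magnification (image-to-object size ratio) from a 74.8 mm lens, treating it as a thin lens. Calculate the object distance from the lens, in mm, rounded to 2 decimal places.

113.96 mm

With m = dᵢ/dₒ and 1/f = 1/dₒ + 1/dᵢ, substituting dᵢ = m·dₒ gives 1/f = (1 + 1/m)/dₒ, hence dₒ = f·(1 + 1/m).
dₒ = 74.8 × (1 + 1/1.91) = 74.8 × 1.52356 ≈ 113.962 mm.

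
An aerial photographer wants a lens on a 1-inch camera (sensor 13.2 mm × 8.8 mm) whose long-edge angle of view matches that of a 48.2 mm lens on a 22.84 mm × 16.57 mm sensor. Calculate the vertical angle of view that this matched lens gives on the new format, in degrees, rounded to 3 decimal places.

Equal long-edge AOV ⇒ f₂ = f₁ · 13.2/22.84 = 48.2 × 0.57793 ≈ 27.8564 mm.
Vertical AOV on the new format = 2·arctan(8.8 / (2 × 27.8564)) = 2·arctan(0.15795) ≈ 17.9518°.

17.952°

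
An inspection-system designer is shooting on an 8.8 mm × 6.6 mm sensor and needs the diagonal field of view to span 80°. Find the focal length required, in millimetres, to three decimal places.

Sensor diagonal = √(8.8² + 6.6²) = √121.0000 ≈ 11.0000 mm.
From α = 2·arctan(d/2f) we get f = d / (2·tan(α/2)).
With d = 11.0000 mm and α/2 = 40°, tan(α/2) ≈ 0.83910, so f ≈ 11.0000 / 1.67820 ≈ 6.5546 mm.

6.555 mm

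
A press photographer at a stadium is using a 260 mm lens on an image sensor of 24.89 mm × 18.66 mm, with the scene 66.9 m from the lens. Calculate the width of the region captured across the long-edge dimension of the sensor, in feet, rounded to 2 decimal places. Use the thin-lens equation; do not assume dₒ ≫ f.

dₒ: 66.9 m = 66900 mm.
Similar triangles through the lens centre give W/dₒ = w/dᵢ; with 1/f = 1/dₒ + 1/dᵢ this gives W = w·(dₒ − f)/f.
W = 24.89 mm × (66900 − 260) / 260 = 24.89 × 256.3077 ≈ 6379.498 mm = 6379.498/304.8 ft = 20.9301 ft.

20.93 ft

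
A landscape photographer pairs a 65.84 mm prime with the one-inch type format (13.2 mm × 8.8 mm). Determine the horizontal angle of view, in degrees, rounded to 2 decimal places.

11.45°

Angle of view α = 2·arctan(w/2f) with w = 13.2 mm and f = 65.84 mm.
w/2f = 0.10024; arctan(0.10024) ≈ 5.7244°, so α ≈ 11.4488°.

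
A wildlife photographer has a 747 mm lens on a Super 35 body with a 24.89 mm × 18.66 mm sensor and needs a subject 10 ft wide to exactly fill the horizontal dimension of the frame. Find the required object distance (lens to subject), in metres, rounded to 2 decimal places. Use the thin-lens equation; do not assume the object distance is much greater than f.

92.22 m

W: 10 ft × 304.8 mm/ft = 3048.00 mm.
Magnification m = w/W = dᵢ/dₒ; combined with 1/f = 1/dₒ + 1/dᵢ this gives dₒ = f·(1 + W/w).
dₒ = 747 mm × (1 + 3048/24.89) = 747 × 123.4588 ≈ 92223.735 mm = 92.2237 m.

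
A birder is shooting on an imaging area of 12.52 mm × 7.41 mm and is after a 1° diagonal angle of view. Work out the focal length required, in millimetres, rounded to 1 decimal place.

Sensor diagonal = √(12.52² + 7.41²) = √211.6585 ≈ 14.5485 mm.
From α = 2·arctan(d/2f) we get f = d / (2·tan(α/2)).
With d = 14.5485 mm and α/2 = 0.5°, tan(α/2) ≈ 0.00873, so f ≈ 14.5485 / 0.01745 ≈ 833.5458 mm.

833.5 mm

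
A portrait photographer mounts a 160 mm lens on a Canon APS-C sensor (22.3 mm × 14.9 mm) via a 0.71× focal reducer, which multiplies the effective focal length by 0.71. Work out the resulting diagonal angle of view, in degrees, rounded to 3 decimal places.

Effective focal length f = 160 × 0.71 = 113.6 mm.
Sensor diagonal = √(22.3² + 14.9²) = √719.3000 ≈ 26.8198 mm.
α = 2·arctan(26.820 / (2 × 113.6)) = 2·arctan(0.11804) ≈ 13.4646°.

13.465°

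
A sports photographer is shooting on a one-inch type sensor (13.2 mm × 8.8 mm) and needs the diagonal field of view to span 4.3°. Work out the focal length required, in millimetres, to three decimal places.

211.288 mm

Sensor diagonal = √(13.2² + 8.8²) = √251.6800 ≈ 15.8644 mm.
From α = 2·arctan(d/2f) we get f = d / (2·tan(α/2)).
With d = 15.8644 mm and α/2 = 2.15°, tan(α/2) ≈ 0.03754, so f ≈ 15.8644 / 0.07508 ≈ 211.2879 mm.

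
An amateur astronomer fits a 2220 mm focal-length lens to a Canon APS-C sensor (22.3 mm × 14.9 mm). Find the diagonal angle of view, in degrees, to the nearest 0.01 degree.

Sensor diagonal = √(22.3² + 14.9²) = √719.3000 ≈ 26.8198 mm.
Angle of view α = 2·arctan(d/2f) with d = 26.8198 mm and f = 2220 mm.
d/2f = 0.00604; arctan(0.00604) ≈ 0.3461°, so α ≈ 0.6922°.

0.69°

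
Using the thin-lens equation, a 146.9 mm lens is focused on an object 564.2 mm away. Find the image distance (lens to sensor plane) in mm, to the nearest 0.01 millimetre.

198.61 mm

1/dᵢ = 1/f − 1/dₒ = 1/146.9 − 1/564.2 = 0.0050349 mm⁻¹.
dᵢ = 1/0.0050349 ≈ 198.6125 mm.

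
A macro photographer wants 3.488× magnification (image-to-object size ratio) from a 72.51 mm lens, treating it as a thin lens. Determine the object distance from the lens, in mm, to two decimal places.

With m = dᵢ/dₒ and 1/f = 1/dₒ + 1/dᵢ, substituting dᵢ = m·dₒ gives 1/f = (1 + 1/m)/dₒ, hence dₒ = f·(1 + 1/m).
dₒ = 72.51 × (1 + 1/3.488) = 72.51 × 1.28670 ≈ 93.298 mm.

93.30 mm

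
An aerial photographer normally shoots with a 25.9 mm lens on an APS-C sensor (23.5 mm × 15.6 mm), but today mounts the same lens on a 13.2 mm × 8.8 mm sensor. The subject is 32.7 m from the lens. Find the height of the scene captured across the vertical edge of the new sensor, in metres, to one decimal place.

The focal length stays 25.9 mm; the relevant sensor dimension is now h = 8.8 mm. Object distance dₒ = 32.7 m = 32700 mm.
Thin-lens field height W = h·(dₒ − f)/f = 8.8 × (32700 − 25.9)/25.9 ≈ 11101.625 mm = 11.1016 m.

11.1 m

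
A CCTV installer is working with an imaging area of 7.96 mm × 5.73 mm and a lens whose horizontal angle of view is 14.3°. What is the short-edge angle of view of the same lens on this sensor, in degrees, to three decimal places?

10.320°

From the horizontal AOV: f = 7.96 / (2·tan(7.15°)) = 7.96 / 0.25089 ≈ 31.7276 mm.
Short-edge AOV = 2·arctan(5.73 / (2 × 31.7276)) = 2·arctan(0.09030) ≈ 10.3196°.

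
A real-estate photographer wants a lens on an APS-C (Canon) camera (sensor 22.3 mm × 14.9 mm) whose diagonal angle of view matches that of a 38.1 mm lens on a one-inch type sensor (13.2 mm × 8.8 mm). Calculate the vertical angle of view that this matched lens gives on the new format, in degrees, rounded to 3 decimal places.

Sensor diagonal = √(13.2² + 8.8²) = √251.6800 ≈ 15.8644 mm.
Sensor diagonal = √(22.3² + 14.9²) = √719.3000 ≈ 26.8198 mm.
Equal diagonal AOV ⇒ f₂ = f₁ · 26.8198/15.8644 = 38.1 × 1.69056 ≈ 64.4103 mm.
Vertical AOV on the new format = 2·arctan(14.9 / (2 × 64.4103)) = 2·arctan(0.11566) ≈ 13.1956°.

13.196°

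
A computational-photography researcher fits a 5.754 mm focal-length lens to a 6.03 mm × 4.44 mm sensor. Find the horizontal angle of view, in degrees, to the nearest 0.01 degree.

55.31°

Angle of view α = 2·arctan(w/2f) with w = 6.03 mm and f = 5.754 mm.
w/2f = 0.52398; arctan(0.52398) ≈ 27.6538°, so α ≈ 55.3076°.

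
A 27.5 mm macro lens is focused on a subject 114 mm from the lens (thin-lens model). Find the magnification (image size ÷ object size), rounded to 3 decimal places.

0.318×

Thin lens: 1/f = 1/dₒ + 1/dᵢ → 1/dᵢ = 1/27.5 − 1/114 = 0.0275917 mm⁻¹, so dᵢ ≈ 36.2428 mm.
Magnification m = dᵢ/dₒ = 36.2428/114 ≈ 0.31792.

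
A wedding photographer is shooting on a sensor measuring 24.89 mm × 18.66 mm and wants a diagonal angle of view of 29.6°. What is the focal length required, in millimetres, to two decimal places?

Sensor diagonal = √(24.89² + 18.66²) = √967.7077 ≈ 31.1080 mm.
From α = 2·arctan(d/2f) we get f = d / (2·tan(α/2)).
With d = 31.1080 mm and α/2 = 14.8°, tan(α/2) ≈ 0.26421, so f ≈ 31.1080 / 0.52842 ≈ 58.8695 mm.

58.87 mm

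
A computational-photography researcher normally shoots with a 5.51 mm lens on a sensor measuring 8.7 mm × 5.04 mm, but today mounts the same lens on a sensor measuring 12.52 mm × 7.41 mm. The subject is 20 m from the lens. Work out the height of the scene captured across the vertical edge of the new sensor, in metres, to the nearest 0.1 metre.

26.9 m

The focal length stays 5.51 mm; the relevant sensor dimension is now h = 7.41 mm. Object distance dₒ = 20 m = 20000 mm.
Thin-lens field height W = h·(dₒ − f)/f = 7.41 × (20000 − 5.51)/5.51 ≈ 26889.142 mm = 26.8891 m.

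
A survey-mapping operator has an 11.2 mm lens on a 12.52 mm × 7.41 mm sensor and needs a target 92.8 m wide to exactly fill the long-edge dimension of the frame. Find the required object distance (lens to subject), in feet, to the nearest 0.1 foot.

W: 92.8 m = 92800 mm.
Magnification m = w/W = dᵢ/dₒ; combined with 1/f = 1/dₒ + 1/dᵢ this gives dₒ = f·(1 + W/w).
dₒ = 11.2 mm × (1 + 92800/12.52) = 11.2 × 7413.1406 ≈ 83027.174 mm = 83027.174/304.8 ft = 272.399 ft.

272.4 ft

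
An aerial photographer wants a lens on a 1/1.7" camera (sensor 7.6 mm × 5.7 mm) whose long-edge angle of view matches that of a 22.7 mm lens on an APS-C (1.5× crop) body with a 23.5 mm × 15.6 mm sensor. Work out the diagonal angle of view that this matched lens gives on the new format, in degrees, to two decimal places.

Equal long-edge AOV ⇒ f₂ = f₁ · 7.6/23.5 = 22.7 × 0.32340 ≈ 7.3413 mm.
Sensor diagonal = √(7.6² + 5.7²) = √90.2500 ≈ 9.5000 mm.
Diagonal AOV on the new format = 2·arctan(9.5000 / (2 × 7.3413)) = 2·arctan(0.64703) ≈ 65.8079°.

65.81°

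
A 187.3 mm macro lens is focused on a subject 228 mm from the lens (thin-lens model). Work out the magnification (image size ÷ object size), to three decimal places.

4.602×

Thin lens: 1/f = 1/dₒ + 1/dᵢ → 1/dᵢ = 1/187.3 − 1/228 = 0.0009531 mm⁻¹, so dᵢ ≈ 1049.2482 mm.
Magnification m = dᵢ/dₒ = 1049.2482/228 ≈ 4.60197.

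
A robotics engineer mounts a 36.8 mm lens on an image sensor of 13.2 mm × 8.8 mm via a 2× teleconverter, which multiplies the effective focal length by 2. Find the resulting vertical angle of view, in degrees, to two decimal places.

Effective focal length f = 36.8 × 2 = 73.6 mm.
α = 2·arctan(8.8 / (2 × 73.6)) = 2·arctan(0.05978) ≈ 6.8424°.

6.84°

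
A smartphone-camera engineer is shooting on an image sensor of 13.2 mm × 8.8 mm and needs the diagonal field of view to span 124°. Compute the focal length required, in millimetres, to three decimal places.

4.218 mm

Sensor diagonal = √(13.2² + 8.8²) = √251.6800 ≈ 15.8644 mm.
From α = 2·arctan(d/2f) we get f = d / (2·tan(α/2)).
With d = 15.8644 mm and α/2 = 62°, tan(α/2) ≈ 1.88073, so f ≈ 15.8644 / 3.76145 ≈ 4.2176 mm.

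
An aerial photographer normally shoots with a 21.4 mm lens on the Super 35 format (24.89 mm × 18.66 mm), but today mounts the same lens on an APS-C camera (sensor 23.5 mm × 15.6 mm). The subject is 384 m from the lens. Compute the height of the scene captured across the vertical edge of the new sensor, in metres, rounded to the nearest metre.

The focal length stays 21.4 mm; the relevant sensor dimension is now h = 15.6 mm. Object distance dₒ = 384 m = 384000 mm.
Thin-lens field height W = h·(dₒ − f)/f = 15.6 × (384000 − 21.4)/21.4 ≈ 279909.634 mm = 279.91 m.

280 m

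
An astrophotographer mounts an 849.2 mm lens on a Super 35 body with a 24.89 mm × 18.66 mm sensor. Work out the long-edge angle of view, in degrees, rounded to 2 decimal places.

1.68°

Angle of view α = 2·arctan(w/2f) with w = 24.89 mm and f = 849.2 mm.
w/2f = 0.01465; arctan(0.01465) ≈ 0.8396°, so α ≈ 1.6792°.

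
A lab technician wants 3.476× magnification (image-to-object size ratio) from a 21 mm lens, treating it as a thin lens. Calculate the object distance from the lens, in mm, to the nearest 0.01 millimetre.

27.04 mm

With m = dᵢ/dₒ and 1/f = 1/dₒ + 1/dᵢ, substituting dᵢ = m·dₒ gives 1/f = (1 + 1/m)/dₒ, hence dₒ = f·(1 + 1/m).
dₒ = 21 × (1 + 1/3.476) = 21 × 1.28769 ≈ 27.041 mm.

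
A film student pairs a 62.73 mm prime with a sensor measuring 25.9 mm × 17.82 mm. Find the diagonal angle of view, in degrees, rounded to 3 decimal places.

28.135°

Sensor diagonal = √(25.9² + 17.82²) = √988.3624 ≈ 31.4382 mm.
Angle of view α = 2·arctan(d/2f) with d = 31.4382 mm and f = 62.73 mm.
d/2f = 0.25058; arctan(0.25058) ≈ 14.0677°, so α ≈ 28.1354°.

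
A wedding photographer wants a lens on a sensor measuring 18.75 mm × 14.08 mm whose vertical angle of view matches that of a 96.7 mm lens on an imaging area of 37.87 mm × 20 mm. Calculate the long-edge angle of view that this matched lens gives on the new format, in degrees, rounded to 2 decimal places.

Equal vertical AOV ⇒ f₂ = f₁ · 14.08/20 = 96.7 × 0.70400 ≈ 68.0768 mm.
Long-edge AOV on the new format = 2·arctan(18.75 / (2 × 68.0768)) = 2·arctan(0.13771) ≈ 15.6820°.

15.68°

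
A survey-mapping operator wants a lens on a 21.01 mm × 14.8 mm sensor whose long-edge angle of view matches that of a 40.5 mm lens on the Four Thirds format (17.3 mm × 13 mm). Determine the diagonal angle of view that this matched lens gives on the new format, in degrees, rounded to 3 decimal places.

29.283°

Equal long-edge AOV ⇒ f₂ = f₁ · 21.01/17.3 = 40.5 × 1.21445 ≈ 49.1853 mm.
Sensor diagonal = √(21.01² + 14.8²) = √660.4601 ≈ 25.6994 mm.
Diagonal AOV on the new format = 2·arctan(25.6994 / (2 × 49.1853)) = 2·arctan(0.26125) ≈ 29.2827°.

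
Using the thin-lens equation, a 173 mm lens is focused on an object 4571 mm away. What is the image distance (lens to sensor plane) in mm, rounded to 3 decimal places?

179.805 mm

1/dᵢ = 1/f − 1/dₒ = 1/173 − 1/4571 = 0.0055616 mm⁻¹.
dᵢ = 1/0.0055616 ≈ 179.8051 mm.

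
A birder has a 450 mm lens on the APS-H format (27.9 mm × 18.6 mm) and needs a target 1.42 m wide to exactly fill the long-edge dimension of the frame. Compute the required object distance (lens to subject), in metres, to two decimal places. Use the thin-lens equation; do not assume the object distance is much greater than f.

W: 1.42 m = 1420 mm.
Magnification m = w/W = dᵢ/dₒ; combined with 1/f = 1/dₒ + 1/dᵢ this gives dₒ = f·(1 + W/w).
dₒ = 450 mm × (1 + 1420/27.9) = 450 × 51.8961 ≈ 23353.226 mm = 23.3532 m.

23.35 m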